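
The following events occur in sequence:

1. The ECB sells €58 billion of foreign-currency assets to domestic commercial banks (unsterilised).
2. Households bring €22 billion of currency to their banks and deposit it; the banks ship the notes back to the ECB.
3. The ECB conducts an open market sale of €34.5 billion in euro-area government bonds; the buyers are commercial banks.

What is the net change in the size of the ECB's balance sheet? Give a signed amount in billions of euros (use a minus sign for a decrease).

FX sale €58 billion: an ECB asset is shed → −€58B.
Currency deposit €22 billion: only the composition of liabilities changes → 0.
OMO sale (to banks) €34.5 billion: an ECB asset is shed → −€34.5B.
Net: −58 + 0 − 34.5 = -€92.5 billion.

-€92.5 billion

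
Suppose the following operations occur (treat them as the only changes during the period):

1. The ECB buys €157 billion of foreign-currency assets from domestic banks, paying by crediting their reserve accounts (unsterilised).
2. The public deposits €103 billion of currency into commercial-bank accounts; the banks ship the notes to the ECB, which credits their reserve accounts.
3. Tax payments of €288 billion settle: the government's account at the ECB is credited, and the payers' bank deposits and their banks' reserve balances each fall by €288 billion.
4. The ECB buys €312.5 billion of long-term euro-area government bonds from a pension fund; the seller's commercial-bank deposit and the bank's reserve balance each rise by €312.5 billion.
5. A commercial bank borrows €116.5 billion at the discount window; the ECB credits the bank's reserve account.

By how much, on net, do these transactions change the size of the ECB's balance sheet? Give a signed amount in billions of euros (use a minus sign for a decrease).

ECB balance sheet:
  Assets:      Securities +€312.5B, Loans to banks +€116.5B, Foreign assets +€157B
  Liabilities: Bank reserves +€401B, Currency in circulation −€103B, Government deposits +€288B
Change in total ECB assets = +€586 billion.

+€586 billion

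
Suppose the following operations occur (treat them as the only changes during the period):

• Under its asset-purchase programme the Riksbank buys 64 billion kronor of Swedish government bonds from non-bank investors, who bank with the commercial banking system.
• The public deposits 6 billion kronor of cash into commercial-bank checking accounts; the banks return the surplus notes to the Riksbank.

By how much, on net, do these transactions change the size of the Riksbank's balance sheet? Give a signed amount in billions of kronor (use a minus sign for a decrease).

Riksbank balance sheet:
  Assets:      Securities +64B
  Liabilities: Bank reserves +70B, Currency in circulation −6B
Commercial banking system:
  Assets:      Reserves at CB +70B
  Liabilities: Checkable deposits +70B
Change in total Riksbank assets = +64 billion.

+64 billion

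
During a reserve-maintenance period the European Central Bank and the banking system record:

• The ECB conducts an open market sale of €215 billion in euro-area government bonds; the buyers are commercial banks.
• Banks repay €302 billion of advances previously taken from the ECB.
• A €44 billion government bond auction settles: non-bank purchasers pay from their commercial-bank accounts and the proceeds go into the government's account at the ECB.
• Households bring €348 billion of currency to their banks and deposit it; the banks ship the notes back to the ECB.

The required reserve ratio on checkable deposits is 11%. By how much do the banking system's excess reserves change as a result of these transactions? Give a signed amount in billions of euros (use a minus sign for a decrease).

OMO sale (to banks) €215 billion: reserves −€215B, deposits 0.
Discount-window repayment €302 billion: reserves −€302B, deposits 0.
Government account inflow €44 billion: reserves −€44B, deposits −€44B.
Currency deposit €348 billion: reserves +€348B, deposits +€348B.
Totals: Δreserves = −€213B, Δdeposits = +€304B.
Δrequired reserves = 11% × +€304B = +€33.44B.
Δexcess reserves = Δreserves − Δrequired = −€213B − (+€33.44B) = -€246.44 billion.

-€246.44 billion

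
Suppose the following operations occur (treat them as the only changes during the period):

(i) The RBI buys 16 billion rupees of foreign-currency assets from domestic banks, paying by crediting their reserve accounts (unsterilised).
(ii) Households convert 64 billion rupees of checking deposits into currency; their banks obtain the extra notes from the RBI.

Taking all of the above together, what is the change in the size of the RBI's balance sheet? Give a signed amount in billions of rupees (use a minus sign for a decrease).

RBI balance sheet:
  Assets:      Foreign assets +16B
  Liabilities: Bank reserves −48B, Currency in circulation +64B
Commercial banking system:
  Assets:      Reserves at CB −48B, Foreign assets −16B
  Liabilities: Checkable deposits −64B
Change in total RBI assets = +16 billion.

+16 billion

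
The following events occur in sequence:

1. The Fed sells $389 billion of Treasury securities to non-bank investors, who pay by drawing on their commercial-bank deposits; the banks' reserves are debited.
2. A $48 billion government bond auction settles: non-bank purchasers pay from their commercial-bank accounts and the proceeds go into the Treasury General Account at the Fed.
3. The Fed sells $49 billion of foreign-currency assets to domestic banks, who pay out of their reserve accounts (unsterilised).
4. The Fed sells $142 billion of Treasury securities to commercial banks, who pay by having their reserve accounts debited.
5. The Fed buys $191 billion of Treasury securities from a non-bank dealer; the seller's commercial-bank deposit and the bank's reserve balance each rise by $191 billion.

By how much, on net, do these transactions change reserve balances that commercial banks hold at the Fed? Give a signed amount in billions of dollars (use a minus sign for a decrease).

-$437 billion

Fed balance sheet:
  Assets:      Securities −$340B, Foreign assets −$49B
  Liabilities: Bank reserves −$437B, Government deposits +$48B
Commercial banking system:
  Assets:      Reserves at CB −$437B, Securities +$142B, Foreign assets +$49B
  Liabilities: Checkable deposits −$246B
So the change in reserve balances that commercial banks hold at the Fed is -$437 billion.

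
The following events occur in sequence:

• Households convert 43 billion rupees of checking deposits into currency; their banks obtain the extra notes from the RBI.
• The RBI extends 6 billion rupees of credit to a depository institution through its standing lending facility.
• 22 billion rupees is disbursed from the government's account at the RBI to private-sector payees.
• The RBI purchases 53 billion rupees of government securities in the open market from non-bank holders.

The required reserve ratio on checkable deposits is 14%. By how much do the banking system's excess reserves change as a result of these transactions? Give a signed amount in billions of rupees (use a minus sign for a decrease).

+33.52 billion

Currency withdrawal 43 billion rupees: reserves −43B, deposits −43B.
Discount-window loan 6 billion rupees: reserves +6B, deposits 0.
Government spending 22 billion rupees: reserves +22B, deposits +22B.
Asset purchase (from non-banks) 53 billion rupees: reserves +53B, deposits +53B.
Totals: Δreserves = +38B, Δdeposits = +32B.
Δrequired reserves = 14% × +32B = +4.48B.
Δexcess reserves = Δreserves − Δrequired = +38B − (+4.48B) = +33.52 billion.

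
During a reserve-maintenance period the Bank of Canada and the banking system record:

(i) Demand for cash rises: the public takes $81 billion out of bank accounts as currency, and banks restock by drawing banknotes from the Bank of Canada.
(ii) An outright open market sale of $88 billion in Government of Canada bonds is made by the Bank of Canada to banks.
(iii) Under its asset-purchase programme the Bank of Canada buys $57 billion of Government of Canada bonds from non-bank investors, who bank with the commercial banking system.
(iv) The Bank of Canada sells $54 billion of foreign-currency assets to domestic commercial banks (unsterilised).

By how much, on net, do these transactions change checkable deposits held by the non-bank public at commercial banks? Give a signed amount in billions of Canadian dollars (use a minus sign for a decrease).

Currency withdrawal $81 billion: non-bank counterparties' bank balances fall → −$81B.
OMO sale (to banks) $88 billion: the counterparty is a bank, so public deposits are unchanged → 0.
Asset purchase (from non-banks) $57 billion: non-bank counterparties' bank balances rise → +$57B.
FX sale $54 billion: the counterparty is a bank, so public deposits are unchanged → 0.
Net: −81 + 0 + 57 + 0 = -$24 billion.

-$24 billion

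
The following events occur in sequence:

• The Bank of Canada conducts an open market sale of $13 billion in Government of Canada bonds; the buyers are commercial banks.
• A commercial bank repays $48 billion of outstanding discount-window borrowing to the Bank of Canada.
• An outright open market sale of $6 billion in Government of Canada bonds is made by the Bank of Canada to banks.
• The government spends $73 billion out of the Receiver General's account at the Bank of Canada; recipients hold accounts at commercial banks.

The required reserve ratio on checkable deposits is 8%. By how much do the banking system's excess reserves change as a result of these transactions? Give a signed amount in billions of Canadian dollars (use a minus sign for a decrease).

OMO sale (to banks) $13 billion: reserves −$13B, deposits 0.
Discount-window repayment $48 billion: reserves −$48B, deposits 0.
OMO sale (to banks) $6 billion: reserves −$6B, deposits 0.
Government spending $73 billion: reserves +$73B, deposits +$73B.
Totals: Δreserves = +$6B, Δdeposits = +$73B.
Δrequired reserves = 8% × +$73B = +$5.84B.
Δexcess reserves = Δreserves − Δrequired = +$6B − (+$5.84B) = +$0.16 billion.

+$0.16 billion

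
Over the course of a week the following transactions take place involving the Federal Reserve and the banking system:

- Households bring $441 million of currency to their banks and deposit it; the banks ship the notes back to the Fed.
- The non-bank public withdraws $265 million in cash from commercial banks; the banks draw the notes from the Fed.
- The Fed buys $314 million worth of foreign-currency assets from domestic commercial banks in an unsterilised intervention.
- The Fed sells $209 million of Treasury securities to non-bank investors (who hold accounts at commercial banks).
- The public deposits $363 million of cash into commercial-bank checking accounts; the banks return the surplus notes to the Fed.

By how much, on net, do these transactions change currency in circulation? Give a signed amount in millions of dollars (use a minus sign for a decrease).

Fed balance sheet:
  Assets:      Securities −$209M, Foreign assets +$314M
  Liabilities: Bank reserves +$644M, Currency in circulation −$539M
Commercial banking system:
  Assets:      Reserves at CB +$644M, Foreign assets −$314M
  Liabilities: Checkable deposits +$330M
So the change in currency in circulation is -$539 million.

-$539 million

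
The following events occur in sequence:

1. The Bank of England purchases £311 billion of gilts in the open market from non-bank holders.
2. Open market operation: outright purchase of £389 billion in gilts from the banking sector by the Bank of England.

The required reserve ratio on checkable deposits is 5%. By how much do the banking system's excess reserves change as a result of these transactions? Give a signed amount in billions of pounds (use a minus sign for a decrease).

Asset purchase (from non-banks) £311 billion: reserves +£311B, deposits +£311B.
OMO purchase (from banks) £389 billion: reserves +£389B, deposits 0.
Totals: Δreserves = +£700B, Δdeposits = +£311B.
Δrequired reserves = 5% × +£311B = +£15.55B.
Δexcess reserves = Δreserves − Δrequired = +£700B − (+£15.55B) = +£684.45 billion.

+£684.45 billion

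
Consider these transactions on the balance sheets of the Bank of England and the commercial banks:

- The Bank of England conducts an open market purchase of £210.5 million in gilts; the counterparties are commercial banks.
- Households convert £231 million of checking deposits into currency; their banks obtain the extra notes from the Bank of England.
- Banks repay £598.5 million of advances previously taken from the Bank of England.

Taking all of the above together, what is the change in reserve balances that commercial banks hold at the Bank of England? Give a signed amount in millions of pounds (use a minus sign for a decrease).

-£619 million

OMO purchase (from banks) £210.5 million: the Bank of England pays by crediting reserve accounts → +£210.5M.
Currency withdrawal £231 million: banks swap reserves for currency → −£231M.
Discount-window repayment £598.5 million: repayment is debited from reserves → −£598.5M.
Net: 210.5 − 231 − 598.5 = -£619 million.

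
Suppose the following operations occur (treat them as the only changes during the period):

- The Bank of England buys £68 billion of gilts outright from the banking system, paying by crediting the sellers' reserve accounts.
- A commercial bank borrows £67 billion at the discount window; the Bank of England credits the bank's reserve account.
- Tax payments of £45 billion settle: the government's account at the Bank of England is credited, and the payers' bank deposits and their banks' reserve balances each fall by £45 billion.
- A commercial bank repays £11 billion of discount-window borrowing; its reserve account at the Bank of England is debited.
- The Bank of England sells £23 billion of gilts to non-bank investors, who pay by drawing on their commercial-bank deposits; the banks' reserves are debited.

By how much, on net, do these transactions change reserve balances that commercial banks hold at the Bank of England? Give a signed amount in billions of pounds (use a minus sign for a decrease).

+£56 billion

Bank of England balance sheet:
  Assets:      Securities +£45B, Loans to banks +£56B
  Liabilities: Bank reserves +£56B, Government deposits +£45B
So the change in reserve balances that commercial banks hold at the Bank of England is +£56 billion.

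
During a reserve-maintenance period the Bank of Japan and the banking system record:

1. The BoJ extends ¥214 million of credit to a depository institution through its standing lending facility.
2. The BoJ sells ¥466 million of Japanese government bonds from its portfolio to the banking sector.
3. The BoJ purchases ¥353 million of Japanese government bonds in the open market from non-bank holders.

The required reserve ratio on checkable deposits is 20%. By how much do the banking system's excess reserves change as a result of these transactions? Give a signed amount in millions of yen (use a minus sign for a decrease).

+¥30.4 million

Discount-window loan ¥214 million: reserves +¥214M, deposits 0.
OMO sale (to banks) ¥466 million: reserves −¥466M, deposits 0.
Asset purchase (from non-banks) ¥353 million: reserves +¥353M, deposits +¥353M.
Totals: Δreserves = +¥101M, Δdeposits = +¥353M.
Δrequired reserves = 20% × +¥353M = +¥70.6M.
Δexcess reserves = Δreserves − Δrequired = +¥101M − (+¥70.6M) = +¥30.4 million.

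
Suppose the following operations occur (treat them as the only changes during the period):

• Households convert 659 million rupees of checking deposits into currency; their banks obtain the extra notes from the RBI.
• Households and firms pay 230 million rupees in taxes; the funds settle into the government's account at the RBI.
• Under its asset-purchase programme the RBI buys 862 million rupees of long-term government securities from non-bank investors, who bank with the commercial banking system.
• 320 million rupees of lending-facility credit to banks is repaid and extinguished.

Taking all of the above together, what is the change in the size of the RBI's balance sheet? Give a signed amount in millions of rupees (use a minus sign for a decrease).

Currency withdrawal 659 million rupees: only the composition of liabilities changes → 0.
Government account inflow 230 million rupees: only the composition of liabilities changes → 0.
Asset purchase (from non-banks) 862 million rupees: an RBI asset is acquired → +862M.
Discount-window repayment 320 million rupees: an RBI asset is shed → −320M.
Net: 0 + 0 + 862 − 320 = +542 million.

+542 million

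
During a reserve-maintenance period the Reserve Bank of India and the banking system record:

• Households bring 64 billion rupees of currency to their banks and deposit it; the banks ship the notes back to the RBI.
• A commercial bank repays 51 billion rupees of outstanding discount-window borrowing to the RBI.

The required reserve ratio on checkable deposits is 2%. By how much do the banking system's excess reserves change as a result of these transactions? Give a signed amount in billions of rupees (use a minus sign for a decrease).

Currency deposit 64 billion rupees: reserves +64B, deposits +64B.
Discount-window repayment 51 billion rupees: reserves −51B, deposits 0.
Totals: Δreserves = +13B, Δdeposits = +64B.
Δrequired reserves = 2% × +64B = +1.28B.
Δexcess reserves = Δreserves − Δrequired = +13B − (+1.28B) = +11.72 billion.

+11.72 billion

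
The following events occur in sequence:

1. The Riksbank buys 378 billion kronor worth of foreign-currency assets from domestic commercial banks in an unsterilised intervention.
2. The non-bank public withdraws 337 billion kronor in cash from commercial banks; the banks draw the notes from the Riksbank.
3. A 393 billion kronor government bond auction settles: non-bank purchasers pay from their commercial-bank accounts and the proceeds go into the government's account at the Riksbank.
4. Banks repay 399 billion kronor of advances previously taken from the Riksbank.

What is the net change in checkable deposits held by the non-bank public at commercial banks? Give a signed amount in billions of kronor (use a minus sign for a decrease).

Riksbank balance sheet:
  Assets:      Loans to banks −399B, Foreign assets +378B
  Liabilities: Bank reserves −751B, Currency in circulation +337B, Government deposits +393B
Commercial banking system:
  Assets:      Reserves at CB −751B, Foreign assets −378B
  Liabilities: Checkable deposits −730B, Borrowings from CB −399B
So the change in checkable deposits held by the non-bank public at commercial banks is -730 billion.

-730 billion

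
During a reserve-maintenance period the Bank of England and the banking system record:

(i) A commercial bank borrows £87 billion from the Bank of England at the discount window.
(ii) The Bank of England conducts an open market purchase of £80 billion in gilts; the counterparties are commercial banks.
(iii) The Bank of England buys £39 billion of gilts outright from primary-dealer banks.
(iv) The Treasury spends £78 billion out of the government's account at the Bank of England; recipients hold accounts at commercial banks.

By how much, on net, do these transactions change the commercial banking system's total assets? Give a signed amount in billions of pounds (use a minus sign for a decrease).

Discount-window loan £87 billion: bank balance sheets expand → +£87B.
OMO purchase (from banks) £80 billion: just an asset swap on bank balance sheets → 0.
OMO purchase (from banks) £39 billion: just an asset swap on bank balance sheets → 0.
Government spending £78 billion: bank balance sheets expand → +£78B.
Net: 87 + 0 + 0 + 78 = +£165 billion.

+£165 billion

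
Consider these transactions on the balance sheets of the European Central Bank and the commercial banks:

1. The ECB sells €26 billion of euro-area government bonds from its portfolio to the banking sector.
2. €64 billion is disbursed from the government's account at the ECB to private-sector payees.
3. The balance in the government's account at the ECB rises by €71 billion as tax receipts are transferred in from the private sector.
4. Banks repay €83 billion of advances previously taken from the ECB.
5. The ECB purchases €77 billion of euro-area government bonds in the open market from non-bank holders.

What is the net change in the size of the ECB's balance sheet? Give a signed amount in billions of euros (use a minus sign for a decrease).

OMO sale (to banks) €26 billion: an ECB asset is shed → −€26B.
Government spending €64 billion: only the composition of liabilities changes → 0.
Government account inflow €71 billion: only the composition of liabilities changes → 0.
Discount-window repayment €83 billion: an ECB asset is shed → −€83B.
Asset purchase (from non-banks) €77 billion: an ECB asset is acquired → +€77B.
Net: −26 + 0 + 0 − 83 + 77 = -€32 billion.

-€32 billion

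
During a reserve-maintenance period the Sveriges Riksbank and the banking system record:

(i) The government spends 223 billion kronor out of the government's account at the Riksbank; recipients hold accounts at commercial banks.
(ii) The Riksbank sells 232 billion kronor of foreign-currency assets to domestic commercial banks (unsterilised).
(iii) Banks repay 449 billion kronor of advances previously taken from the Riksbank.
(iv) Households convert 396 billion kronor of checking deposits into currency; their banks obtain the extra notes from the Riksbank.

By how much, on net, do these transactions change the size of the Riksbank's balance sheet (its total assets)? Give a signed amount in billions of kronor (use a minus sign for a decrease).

Riksbank balance sheet:
  Assets:      Loans to banks −449B, Foreign assets −232B
  Liabilities: Bank reserves −854B, Currency in circulation +396B, Government deposits −223B
Change in total Riksbank assets = -681 billion.

-681 billion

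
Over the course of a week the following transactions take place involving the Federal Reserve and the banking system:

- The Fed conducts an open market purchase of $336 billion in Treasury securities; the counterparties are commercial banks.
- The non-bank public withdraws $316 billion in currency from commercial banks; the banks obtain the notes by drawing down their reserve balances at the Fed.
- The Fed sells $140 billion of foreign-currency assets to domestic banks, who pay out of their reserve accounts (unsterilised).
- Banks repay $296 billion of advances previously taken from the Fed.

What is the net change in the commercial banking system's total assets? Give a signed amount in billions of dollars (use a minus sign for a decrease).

-$612 billion

OMO purchase (from banks) $336 billion: just an asset swap on bank balance sheets → 0.
Currency withdrawal $316 billion: bank balance sheets shrink → −$316B.
FX sale $140 billion: just an asset swap on bank balance sheets → 0.
Discount-window repayment $296 billion: bank balance sheets shrink → −$296B.
Net: 0 − 316 + 0 − 296 = -$612 billion.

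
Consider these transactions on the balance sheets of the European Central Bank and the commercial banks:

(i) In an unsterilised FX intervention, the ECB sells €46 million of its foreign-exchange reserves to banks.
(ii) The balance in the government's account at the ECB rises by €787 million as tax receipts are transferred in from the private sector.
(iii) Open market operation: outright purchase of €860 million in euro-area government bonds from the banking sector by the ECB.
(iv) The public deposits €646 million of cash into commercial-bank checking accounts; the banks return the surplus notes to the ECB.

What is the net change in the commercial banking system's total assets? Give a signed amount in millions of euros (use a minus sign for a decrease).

FX sale €46 million: just an asset swap on bank balance sheets → 0.
Government account inflow €787 million: bank balance sheets shrink → −€787M.
OMO purchase (from banks) €860 million: just an asset swap on bank balance sheets → 0.
Currency deposit €646 million: bank balance sheets expand → +€646M.
Net: 0 − 787 + 0 + 646 = -€141 million.

-€141 million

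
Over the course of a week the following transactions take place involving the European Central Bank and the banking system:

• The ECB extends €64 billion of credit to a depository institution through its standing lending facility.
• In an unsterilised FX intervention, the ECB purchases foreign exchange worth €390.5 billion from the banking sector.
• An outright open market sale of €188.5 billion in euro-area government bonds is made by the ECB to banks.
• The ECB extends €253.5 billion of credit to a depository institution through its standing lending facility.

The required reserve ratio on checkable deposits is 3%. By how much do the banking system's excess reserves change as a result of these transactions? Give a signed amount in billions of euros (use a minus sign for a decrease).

+€519.5 billion

Discount-window loan €64 billion: reserves +€64B, deposits 0.
FX purchase €390.5 billion: reserves +€390.5B, deposits 0.
OMO sale (to banks) €188.5 billion: reserves −€188.5B, deposits 0.
Discount-window loan €253.5 billion: reserves +€253.5B, deposits 0.
Totals: Δreserves = +€519.5B, Δdeposits = 0.
Δrequired reserves = 3% × 0 = 0.
Δexcess reserves = Δreserves − Δrequired = +€519.5B − (0) = +€519.5 billion.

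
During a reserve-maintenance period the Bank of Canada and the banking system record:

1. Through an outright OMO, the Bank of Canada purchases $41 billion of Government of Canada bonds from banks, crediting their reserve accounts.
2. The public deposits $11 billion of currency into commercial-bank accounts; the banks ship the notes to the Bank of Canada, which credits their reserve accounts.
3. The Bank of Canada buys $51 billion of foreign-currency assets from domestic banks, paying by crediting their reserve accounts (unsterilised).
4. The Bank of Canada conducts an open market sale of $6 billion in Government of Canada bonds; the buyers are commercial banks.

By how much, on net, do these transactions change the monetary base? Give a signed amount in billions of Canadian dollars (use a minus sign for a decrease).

+$86 billion

OMO purchase (from banks) $41 billion: Bank of Canada balance sheet expands → +$41B.
Currency deposit $11 billion: just a shift between currency and reserves — both are base money → 0.
FX purchase $51 billion: Bank of Canada balance sheet expands → +$51B.
OMO sale (to banks) $6 billion: Bank of Canada balance sheet contracts → −$6B.
Net: 41 + 0 + 51 − 6 = +$86 billion.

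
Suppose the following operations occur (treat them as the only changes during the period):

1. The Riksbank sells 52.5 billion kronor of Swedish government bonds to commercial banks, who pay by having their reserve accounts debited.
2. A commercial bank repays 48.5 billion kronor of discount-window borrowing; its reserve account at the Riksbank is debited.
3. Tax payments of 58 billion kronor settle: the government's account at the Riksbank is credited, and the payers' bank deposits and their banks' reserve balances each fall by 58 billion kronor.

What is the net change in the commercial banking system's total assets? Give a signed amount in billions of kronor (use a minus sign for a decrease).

-106.5 billion

Riksbank balance sheet:
  Assets:      Securities −52.5B, Loans to banks −48.5B
  Liabilities: Bank reserves −159B, Government deposits +58B
Commercial banking system:
  Assets:      Reserves at CB −159B, Securities +52.5B
  Liabilities: Checkable deposits −58B, Borrowings from CB −48.5B
Change in total bank assets = -106.5 billion.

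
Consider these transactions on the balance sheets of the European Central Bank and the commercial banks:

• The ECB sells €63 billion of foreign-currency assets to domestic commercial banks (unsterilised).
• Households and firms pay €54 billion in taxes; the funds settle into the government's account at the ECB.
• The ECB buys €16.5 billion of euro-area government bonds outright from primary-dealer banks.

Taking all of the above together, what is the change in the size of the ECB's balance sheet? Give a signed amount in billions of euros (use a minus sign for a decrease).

-€46.5 billion

ECB balance sheet:
  Assets:      Securities +€16.5B, Foreign assets −€63B
  Liabilities: Bank reserves −€100.5B, Government deposits +€54B
Change in total ECB assets = -€46.5 billion.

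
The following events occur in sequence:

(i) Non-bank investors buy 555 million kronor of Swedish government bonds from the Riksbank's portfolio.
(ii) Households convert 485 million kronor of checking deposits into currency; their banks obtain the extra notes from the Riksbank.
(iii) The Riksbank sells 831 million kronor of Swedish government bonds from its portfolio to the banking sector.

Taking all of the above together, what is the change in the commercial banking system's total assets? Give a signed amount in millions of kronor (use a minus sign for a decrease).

-1040 million

Riksbank balance sheet:
  Assets:      Securities −1386M
  Liabilities: Bank reserves −1871M, Currency in circulation +485M
Commercial banking system:
  Assets:      Reserves at CB −1871M, Securities +831M
  Liabilities: Checkable deposits −1040M
Change in total bank assets = -1040 million.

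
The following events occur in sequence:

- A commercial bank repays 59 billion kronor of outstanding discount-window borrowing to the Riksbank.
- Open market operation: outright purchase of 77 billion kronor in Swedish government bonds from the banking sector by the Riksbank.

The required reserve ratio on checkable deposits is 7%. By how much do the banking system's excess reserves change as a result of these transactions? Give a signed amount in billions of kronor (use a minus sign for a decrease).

Discount-window repayment 59 billion kronor: reserves −59B, deposits 0.
OMO purchase (from banks) 77 billion kronor: reserves +77B, deposits 0.
Totals: Δreserves = +18B, Δdeposits = 0.
Δrequired reserves = 7% × 0 = 0.
Δexcess reserves = Δreserves − Δrequired = +18B − (0) = +18 billion.

+18 billion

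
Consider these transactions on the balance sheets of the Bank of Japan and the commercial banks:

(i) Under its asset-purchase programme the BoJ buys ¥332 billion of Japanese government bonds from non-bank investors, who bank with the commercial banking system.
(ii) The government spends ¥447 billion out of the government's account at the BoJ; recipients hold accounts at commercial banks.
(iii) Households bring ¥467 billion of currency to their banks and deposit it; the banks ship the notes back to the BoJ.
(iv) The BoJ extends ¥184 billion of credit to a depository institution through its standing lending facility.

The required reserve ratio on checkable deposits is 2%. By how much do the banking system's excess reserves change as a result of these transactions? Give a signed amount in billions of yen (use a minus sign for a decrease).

Asset purchase (from non-banks) ¥332 billion: reserves +¥332B, deposits +¥332B.
Government spending ¥447 billion: reserves +¥447B, deposits +¥447B.
Currency deposit ¥467 billion: reserves +¥467B, deposits +¥467B.
Discount-window loan ¥184 billion: reserves +¥184B, deposits 0.
Totals: Δreserves = +¥1430B, Δdeposits = +¥1246B.
Δrequired reserves = 2% × +¥1246B = +¥24.92B.
Δexcess reserves = Δreserves − Δrequired = +¥1430B − (+¥24.92B) = +¥1405.08 billion.

+¥1405.08 billion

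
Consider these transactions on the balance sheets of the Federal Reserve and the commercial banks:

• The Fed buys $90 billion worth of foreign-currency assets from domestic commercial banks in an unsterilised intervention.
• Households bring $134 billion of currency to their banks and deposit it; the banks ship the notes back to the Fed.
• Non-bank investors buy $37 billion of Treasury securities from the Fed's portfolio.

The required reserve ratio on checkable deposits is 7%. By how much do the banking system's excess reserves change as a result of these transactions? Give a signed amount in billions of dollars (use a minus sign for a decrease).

FX purchase $90 billion: reserves +$90B, deposits 0.
Currency deposit $134 billion: reserves +$134B, deposits +$134B.
Asset sale (to non-banks) $37 billion: reserves −$37B, deposits −$37B.
Totals: Δreserves = +$187B, Δdeposits = +$97B.
Δrequired reserves = 7% × +$97B = +$6.79B.
Δexcess reserves = Δreserves − Δrequired = +$187B − (+$6.79B) = +$180.21 billion.

+$180.21 billion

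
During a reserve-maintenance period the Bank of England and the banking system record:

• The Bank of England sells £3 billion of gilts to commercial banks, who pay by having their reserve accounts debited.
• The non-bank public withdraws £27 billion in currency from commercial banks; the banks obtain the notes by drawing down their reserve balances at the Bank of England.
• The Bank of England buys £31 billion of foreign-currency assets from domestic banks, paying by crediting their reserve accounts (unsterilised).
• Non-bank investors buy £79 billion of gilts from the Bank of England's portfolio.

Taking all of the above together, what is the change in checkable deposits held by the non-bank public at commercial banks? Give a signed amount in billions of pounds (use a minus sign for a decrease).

-£106 billion

Bank of England balance sheet:
  Assets:      Securities −£82B, Foreign assets +£31B
  Liabilities: Bank reserves −£78B, Currency in circulation +£27B
Commercial banking system:
  Assets:      Reserves at CB −£78B, Securities +£3B, Foreign assets −£31B
  Liabilities: Checkable deposits −£106B
So the change in checkable deposits held by the non-bank public at commercial banks is -£106 billion.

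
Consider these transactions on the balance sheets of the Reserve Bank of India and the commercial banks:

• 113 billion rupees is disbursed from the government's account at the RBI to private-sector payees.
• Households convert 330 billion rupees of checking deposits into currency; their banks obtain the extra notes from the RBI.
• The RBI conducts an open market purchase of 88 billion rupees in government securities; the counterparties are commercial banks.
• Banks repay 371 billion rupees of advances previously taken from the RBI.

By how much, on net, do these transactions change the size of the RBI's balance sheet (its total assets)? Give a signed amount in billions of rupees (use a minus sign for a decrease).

-283 billion

Government spending 113 billion rupees: only the composition of liabilities changes → 0.
Currency withdrawal 330 billion rupees: only the composition of liabilities changes → 0.
OMO purchase (from banks) 88 billion rupees: an RBI asset is acquired → +88B.
Discount-window repayment 371 billion rupees: an RBI asset is shed → −371B.
Net: 0 + 0 + 88 − 371 = -283 billion.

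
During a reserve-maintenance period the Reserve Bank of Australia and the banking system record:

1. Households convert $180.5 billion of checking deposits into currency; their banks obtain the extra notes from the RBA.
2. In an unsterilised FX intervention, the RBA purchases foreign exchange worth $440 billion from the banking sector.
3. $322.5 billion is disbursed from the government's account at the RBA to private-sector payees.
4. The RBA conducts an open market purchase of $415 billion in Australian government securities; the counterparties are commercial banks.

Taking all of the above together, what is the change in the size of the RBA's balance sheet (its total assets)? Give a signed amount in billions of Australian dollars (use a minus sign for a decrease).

Currency withdrawal $180.5 billion: only the composition of liabilities changes → 0.
FX purchase $440 billion: an RBA asset is acquired → +$440B.
Government spending $322.5 billion: only the composition of liabilities changes → 0.
OMO purchase (from banks) $415 billion: an RBA asset is acquired → +$415B.
Net: 0 + 440 + 0 + 415 = +$855 billion.

+$855 billion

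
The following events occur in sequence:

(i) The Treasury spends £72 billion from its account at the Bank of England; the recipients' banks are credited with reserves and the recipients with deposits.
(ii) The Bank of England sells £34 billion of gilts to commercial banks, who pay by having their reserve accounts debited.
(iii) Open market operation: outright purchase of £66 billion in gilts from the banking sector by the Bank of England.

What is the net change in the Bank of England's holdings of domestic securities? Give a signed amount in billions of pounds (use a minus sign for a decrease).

+£32 billion

Bank of England balance sheet:
  Assets:      Securities +£32B
  Liabilities: Bank reserves +£104B, Government deposits −£72B
Commercial banking system:
  Assets:      Reserves at CB +£104B, Securities −£32B
  Liabilities: Checkable deposits +£72B
So the change in the Bank of England's holdings of domestic securities is +£32 billion.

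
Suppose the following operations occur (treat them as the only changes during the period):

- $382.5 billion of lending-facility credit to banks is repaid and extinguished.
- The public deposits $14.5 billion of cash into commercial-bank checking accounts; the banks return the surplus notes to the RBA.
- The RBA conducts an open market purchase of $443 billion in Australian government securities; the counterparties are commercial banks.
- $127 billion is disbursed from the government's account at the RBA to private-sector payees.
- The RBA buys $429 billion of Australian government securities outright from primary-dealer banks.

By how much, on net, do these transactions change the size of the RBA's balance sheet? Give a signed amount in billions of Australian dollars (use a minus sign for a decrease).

+$489.5 billion

RBA balance sheet:
  Assets:      Securities +$872B, Loans to banks −$382.5B
  Liabilities: Bank reserves +$631B, Currency in circulation −$14.5B, Government deposits −$127B
Change in total RBA assets = +$489.5 billion.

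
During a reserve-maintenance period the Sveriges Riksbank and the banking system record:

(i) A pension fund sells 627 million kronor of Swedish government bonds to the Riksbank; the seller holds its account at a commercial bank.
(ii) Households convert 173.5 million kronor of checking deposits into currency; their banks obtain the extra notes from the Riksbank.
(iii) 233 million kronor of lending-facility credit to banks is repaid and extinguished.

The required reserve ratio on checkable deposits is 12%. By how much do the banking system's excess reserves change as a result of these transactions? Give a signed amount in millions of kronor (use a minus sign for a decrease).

Asset purchase (from non-banks) 627 million kronor: reserves +627M, deposits +627M.
Currency withdrawal 173.5 million kronor: reserves −173.5M, deposits −173.5M.
Discount-window repayment 233 million kronor: reserves −233M, deposits 0.
Totals: Δreserves = +220.5M, Δdeposits = +453.5M.
Δrequired reserves = 12% × +453.5M = +54.42M.
Δexcess reserves = Δreserves − Δrequired = +220.5M − (+54.42M) = +166.08 million.

+166.08 million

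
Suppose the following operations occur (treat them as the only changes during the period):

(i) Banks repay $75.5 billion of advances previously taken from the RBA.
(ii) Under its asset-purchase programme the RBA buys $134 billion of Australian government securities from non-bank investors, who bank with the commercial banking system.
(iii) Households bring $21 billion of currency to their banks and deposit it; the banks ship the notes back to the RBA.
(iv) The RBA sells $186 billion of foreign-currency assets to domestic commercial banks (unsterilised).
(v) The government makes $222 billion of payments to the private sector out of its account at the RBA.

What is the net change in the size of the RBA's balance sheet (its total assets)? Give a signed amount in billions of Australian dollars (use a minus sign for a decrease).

Discount-window repayment $75.5 billion: an RBA asset is shed → −$75.5B.
Asset purchase (from non-banks) $134 billion: an RBA asset is acquired → +$134B.
Currency deposit $21 billion: only the composition of liabilities changes → 0.
FX sale $186 billion: an RBA asset is shed → −$186B.
Government spending $222 billion: only the composition of liabilities changes → 0.
Net: −75.5 + 134 + 0 − 186 + 0 = -$127.5 billion.

-$127.5 billion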